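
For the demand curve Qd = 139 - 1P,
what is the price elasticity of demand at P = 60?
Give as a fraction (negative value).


dQ/dP = -1
At P = 60: Q = 139 - 1*60 = 79
E = (dQ/dP)(P/Q) = (-1)(60/79) = -60/79

-60/79


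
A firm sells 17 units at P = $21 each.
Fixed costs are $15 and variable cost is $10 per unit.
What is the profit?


Total Revenue = P * Q = 21 * 17 = $357
Total Cost = FC + VC*Q = 15 + 10*17 = $185
Profit = TR - TC = 357 - 185 = $172

$172


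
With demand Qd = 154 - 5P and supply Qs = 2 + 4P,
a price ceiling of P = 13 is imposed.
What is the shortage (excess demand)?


At P = 13:
Qd = 154 - 5*13 = 89
Qs = 2 + 4*13 = 54
Shortage = Qd - Qs = 89 - 54 = 35

35


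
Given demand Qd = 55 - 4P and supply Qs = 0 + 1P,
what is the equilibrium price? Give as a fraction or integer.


At equilibrium, Qd = Qs.
55 - 4P = 0 + 1P
55 - 0 = 4P + 1P
55 = 5P
P* = 55/5 = 11

11


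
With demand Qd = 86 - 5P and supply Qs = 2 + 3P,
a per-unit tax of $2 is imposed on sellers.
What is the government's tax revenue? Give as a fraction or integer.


With tax on sellers, new supply: Qs' = 2 + 3(P - 2)
= 3P - 4
New equilibrium quantity:
Q_new = 119/4
Tax revenue = tax * Q_new = 2 * 119/4 = 119/2

119/2


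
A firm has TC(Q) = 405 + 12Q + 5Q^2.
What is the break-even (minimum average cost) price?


AC(Q) = 405/Q + 12 + 5Q
To minimize: dAC/dQ = -405/Q^2 + 5 = 0
Q^2 = 405/5 = 81
Q* = 9
Min AC = 405/9 + 12 + 5*9
Min AC = 45 + 12 + 45 = 102

102


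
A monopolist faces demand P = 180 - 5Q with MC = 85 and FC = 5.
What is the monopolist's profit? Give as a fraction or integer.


MR = MC: 180 - 10Q = 85
Q* = 19/2
P* = 180 - 5*19/2 = 265/2
Profit = (P* - MC)*Q* - FC
= (265/2 - 85)*19/2 - 5
= 95/2*19/2 - 5
= 1805/4 - 5 = 1785/4

1785/4


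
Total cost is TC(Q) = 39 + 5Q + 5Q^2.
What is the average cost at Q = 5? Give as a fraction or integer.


TC(5) = 39 + 5*5 + 5*5^2
TC(5) = 39 + 25 + 125 = 189
AC = TC/Q = 189/5 = 189/5

189/5


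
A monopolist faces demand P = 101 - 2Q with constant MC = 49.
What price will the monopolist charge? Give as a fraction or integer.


MR = 101 - 4Q
Set MR = MC: 101 - 4Q = 49
Q* = 13
Substitute into demand:
P* = 101 - 2*13 = 75

75


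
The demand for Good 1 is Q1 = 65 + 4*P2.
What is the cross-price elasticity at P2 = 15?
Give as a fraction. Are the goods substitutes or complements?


dQ1/dP2 = 4
At P2 = 15: Q1 = 65 + 4*15 = 125
Exy = (dQ1/dP2)(P2/Q1) = 4 * 15 / 125 = 12/25
Since Exy > 0, the goods are substitutes.

12/25 (substitutes)


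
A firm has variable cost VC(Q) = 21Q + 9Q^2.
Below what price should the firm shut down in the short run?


AVC(Q) = VC(Q)/Q = 21 + 9Q
AVC is increasing in Q, so minimum AVC is at Q -> 0+.
Min AVC = 21
The firm should shut down if P < 21.

21


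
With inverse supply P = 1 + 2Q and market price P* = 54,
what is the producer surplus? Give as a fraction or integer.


Minimum supply price (at Q=0): P_min = 1
Quantity supplied at P* = 54:
Q* = (54 - 1)/2 = 53/2
PS = (1/2) * Q* * (P* - P_min)
PS = (1/2) * 53/2 * (54 - 1)
PS = (1/2) * 53/2 * 53 = 2809/4

2809/4


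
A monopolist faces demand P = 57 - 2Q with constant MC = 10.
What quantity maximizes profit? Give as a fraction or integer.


TR = P*Q = (57 - 2Q)Q = 57Q - 2Q^2
MR = dTR/dQ = 57 - 4Q
Set MR = MC:
57 - 4Q = 10
47 = 4Q
Q* = 47/4 = 47/4

47/4


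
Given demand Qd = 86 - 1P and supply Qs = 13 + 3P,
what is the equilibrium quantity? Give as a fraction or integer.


First find equilibrium price:
86 - 1P = 13 + 3P
P* = 73/4 = 73/4
Then substitute into demand:
Q* = 86 - 1 * 73/4 = 271/4

271/4


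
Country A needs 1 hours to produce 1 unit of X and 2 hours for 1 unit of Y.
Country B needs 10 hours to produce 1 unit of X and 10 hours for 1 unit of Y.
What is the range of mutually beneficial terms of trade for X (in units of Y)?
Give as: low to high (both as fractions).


Opportunity cost of X for Country A = hours_X / hours_Y = 1/2 = 1/2 units of Y
Opportunity cost of X for Country B = hours_X / hours_Y = 10/10 = 1 units of Y
Terms of trade must be between the two opportunity costs.
Range: 1/2 to 1

1/2 to 1


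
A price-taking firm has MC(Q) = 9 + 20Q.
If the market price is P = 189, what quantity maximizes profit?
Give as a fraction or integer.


In perfect competition, profit is maximized where P = MC.
189 = 9 + 20Q
180 = 20Q
Q* = 180/20 = 9

9


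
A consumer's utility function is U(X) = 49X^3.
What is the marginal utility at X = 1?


MU = dU/dX = 49*3*X^(3-1)
MU = 147*X^2
At X = 1:
MU = 147 * 1^2
MU = 147 * 1 = 147

147


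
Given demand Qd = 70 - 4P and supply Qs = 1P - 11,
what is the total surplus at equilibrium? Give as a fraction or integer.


Find equilibrium: 70 - 4P = 1P - 11
70 + 11 = 5P
P* = 81/5 = 81/5
Q* = 1*81/5 - 11 = 26/5
Inverse demand: P = 35/2 - Q/4, so P_max = 35/2
Inverse supply: P = 11 + Q/1, so P_min = 11
CS = (1/2) * 26/5 * (35/2 - 81/5) = 169/50
PS = (1/2) * 26/5 * (81/5 - 11) = 338/25
TS = CS + PS = 169/50 + 338/25 = 169/10

169/10


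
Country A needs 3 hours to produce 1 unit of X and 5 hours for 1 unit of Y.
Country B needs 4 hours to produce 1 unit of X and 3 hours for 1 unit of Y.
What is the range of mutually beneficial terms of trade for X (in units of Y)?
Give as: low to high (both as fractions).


Opportunity cost of X for Country A = hours_X / hours_Y = 3/5 = 3/5 units of Y
Opportunity cost of X for Country B = hours_X / hours_Y = 4/3 = 4/3 units of Y
Terms of trade must be between the two opportunity costs.
Range: 3/5 to 4/3

3/5 to 4/3


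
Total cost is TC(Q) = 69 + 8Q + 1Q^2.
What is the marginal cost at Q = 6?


MC = dTC/dQ = 8 + 2*1*Q
At Q = 6:
MC = 8 + 2*6
MC = 8 + 12 = 20

20


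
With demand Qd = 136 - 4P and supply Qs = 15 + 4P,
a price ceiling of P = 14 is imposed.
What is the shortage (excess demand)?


At P = 14:
Qd = 136 - 4*14 = 80
Qs = 15 + 4*14 = 71
Shortage = Qd - Qs = 80 - 71 = 9

9


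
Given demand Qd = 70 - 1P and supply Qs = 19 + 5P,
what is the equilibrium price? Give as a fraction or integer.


At equilibrium, Qd = Qs.
70 - 1P = 19 + 5P
70 - 19 = 1P + 5P
51 = 6P
P* = 51/6 = 17/2

17/2


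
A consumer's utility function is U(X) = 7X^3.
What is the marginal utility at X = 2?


MU = dU/dX = 7*3*X^(3-1)
MU = 21*X^2
At X = 2:
MU = 21 * 2^2
MU = 21 * 4 = 84

84


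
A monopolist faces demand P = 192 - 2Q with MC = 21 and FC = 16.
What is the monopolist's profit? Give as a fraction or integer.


MR = MC: 192 - 4Q = 21
Q* = 171/4
P* = 192 - 2*171/4 = 213/2
Profit = (P* - MC)*Q* - FC
= (213/2 - 21)*171/4 - 16
= 171/2*171/4 - 16
= 29241/8 - 16 = 29113/8

29113/8


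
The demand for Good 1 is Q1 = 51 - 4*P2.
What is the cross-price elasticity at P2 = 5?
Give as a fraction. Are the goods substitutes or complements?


dQ1/dP2 = -4
At P2 = 5: Q1 = 51 - 4*5 = 31
Exy = (dQ1/dP2)(P2/Q1) = -4 * 5 / 31 = -20/31
Since Exy < 0, the goods are complements.

-20/31 (complements)


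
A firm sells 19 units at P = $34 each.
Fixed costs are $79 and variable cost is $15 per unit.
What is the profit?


Total Revenue = P * Q = 34 * 19 = $646
Total Cost = FC + VC*Q = 79 + 15*19 = $364
Profit = TR - TC = 646 - 364 = $282

$282


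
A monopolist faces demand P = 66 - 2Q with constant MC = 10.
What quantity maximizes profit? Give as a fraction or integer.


TR = P*Q = (66 - 2Q)Q = 66Q - 2Q^2
MR = dTR/dQ = 66 - 4Q
Set MR = MC:
66 - 4Q = 10
56 = 4Q
Q* = 56/4 = 14

14


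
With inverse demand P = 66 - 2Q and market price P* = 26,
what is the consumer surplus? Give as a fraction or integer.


Maximum willingness to pay (at Q=0): P_max = 66
Quantity demanded at P* = 26:
Q* = (66 - 26)/2 = 20
CS = (1/2) * Q* * (P_max - P*)
CS = (1/2) * 20 * (66 - 26)
CS = (1/2) * 20 * 40 = 400

400


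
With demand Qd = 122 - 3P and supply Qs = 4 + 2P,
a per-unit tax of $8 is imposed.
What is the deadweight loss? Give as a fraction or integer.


Pre-tax equilibrium quantity: Q* = 256/5
Post-tax equilibrium quantity: Q_tax = 208/5
Reduction in quantity: Q* - Q_tax = 48/5
DWL = (1/2) * tax * (Q* - Q_tax)
DWL = (1/2) * 8 * 48/5 = 192/5

192/5


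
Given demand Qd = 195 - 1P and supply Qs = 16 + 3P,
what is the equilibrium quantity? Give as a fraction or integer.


First find equilibrium price:
195 - 1P = 16 + 3P
P* = 179/4 = 179/4
Then substitute into demand:
Q* = 195 - 1 * 179/4 = 601/4

601/4


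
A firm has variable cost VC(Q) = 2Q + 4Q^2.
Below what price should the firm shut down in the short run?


AVC(Q) = VC(Q)/Q = 2 + 4Q
AVC is increasing in Q, so minimum AVC is at Q -> 0+.
Min AVC = 2
The firm should shut down if P < 2.

2


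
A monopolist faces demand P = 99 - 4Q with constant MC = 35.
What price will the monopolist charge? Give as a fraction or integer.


MR = 99 - 8Q
Set MR = MC: 99 - 8Q = 35
Q* = 8
Substitute into demand:
P* = 99 - 4*8 = 67

67


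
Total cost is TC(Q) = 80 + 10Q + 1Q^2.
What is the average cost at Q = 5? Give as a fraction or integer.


TC(5) = 80 + 10*5 + 1*5^2
TC(5) = 80 + 50 + 25 = 155
AC = TC/Q = 155/5 = 31

31


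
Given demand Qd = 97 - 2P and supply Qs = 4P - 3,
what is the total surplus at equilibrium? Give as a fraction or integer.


Find equilibrium: 97 - 2P = 4P - 3
97 + 3 = 6P
P* = 100/6 = 50/3
Q* = 4*50/3 - 3 = 191/3
Inverse demand: P = 97/2 - Q/2, so P_max = 97/2
Inverse supply: P = 3/4 + Q/4, so P_min = 3/4
CS = (1/2) * 191/3 * (97/2 - 50/3) = 36481/36
PS = (1/2) * 191/3 * (50/3 - 3/4) = 36481/72
TS = CS + PS = 36481/36 + 36481/72 = 36481/24

36481/24


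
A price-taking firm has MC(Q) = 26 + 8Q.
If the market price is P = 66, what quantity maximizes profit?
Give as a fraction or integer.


In perfect competition, profit is maximized where P = MC.
66 = 26 + 8Q
40 = 8Q
Q* = 40/8 = 5

5


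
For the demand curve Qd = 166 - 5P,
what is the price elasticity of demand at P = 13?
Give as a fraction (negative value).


dQ/dP = -5
At P = 13: Q = 166 - 5*13 = 101
E = (dQ/dP)(P/Q) = (-5)(13/101) = -65/101

-65/101


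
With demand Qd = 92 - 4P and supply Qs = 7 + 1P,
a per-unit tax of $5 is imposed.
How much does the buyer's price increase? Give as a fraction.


With a per-unit tax, the buyer's price increase depends on relative slopes.
Supply slope: d = 1, Demand slope: b = 4
Buyer's price increase = d * tax / (b + d)
= 1 * 5 / (4 + 1)
= 5 / 5 = 1

1


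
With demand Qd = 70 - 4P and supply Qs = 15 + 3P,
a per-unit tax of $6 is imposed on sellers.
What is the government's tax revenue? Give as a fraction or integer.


With tax on sellers, new supply: Qs' = 15 + 3(P - 6)
= 3P - 3
New equilibrium quantity:
Q_new = 198/7
Tax revenue = tax * Q_new = 6 * 198/7 = 1188/7

1188/7


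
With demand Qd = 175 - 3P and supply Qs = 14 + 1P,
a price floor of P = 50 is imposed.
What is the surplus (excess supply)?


At P = 50:
Qd = 175 - 3*50 = 25
Qs = 14 + 1*50 = 64
Surplus = Qs - Qd = 64 - 25 = 39

39


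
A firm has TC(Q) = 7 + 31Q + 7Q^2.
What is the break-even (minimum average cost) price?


AC(Q) = 7/Q + 31 + 7Q
To minimize: dAC/dQ = -7/Q^2 + 7 = 0
Q^2 = 7/7 = 1
Q* = 1
Min AC = 7/1 + 31 + 7*1
Min AC = 7 + 31 + 7 = 45

45


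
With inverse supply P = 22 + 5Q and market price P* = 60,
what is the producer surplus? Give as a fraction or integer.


Minimum supply price (at Q=0): P_min = 22
Quantity supplied at P* = 60:
Q* = (60 - 22)/5 = 38/5
PS = (1/2) * Q* * (P* - P_min)
PS = (1/2) * 38/5 * (60 - 22)
PS = (1/2) * 38/5 * 38 = 722/5

722/5


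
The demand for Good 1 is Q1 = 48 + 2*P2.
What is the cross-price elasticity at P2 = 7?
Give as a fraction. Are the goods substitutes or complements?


dQ1/dP2 = 2
At P2 = 7: Q1 = 48 + 2*7 = 62
Exy = (dQ1/dP2)(P2/Q1) = 2 * 7 / 62 = 7/31
Since Exy > 0, the goods are substitutes.

7/31 (substitutes)


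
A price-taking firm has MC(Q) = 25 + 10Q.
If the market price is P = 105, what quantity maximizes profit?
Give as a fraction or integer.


In perfect competition, profit is maximized where P = MC.
105 = 25 + 10Q
80 = 10Q
Q* = 80/10 = 8

8


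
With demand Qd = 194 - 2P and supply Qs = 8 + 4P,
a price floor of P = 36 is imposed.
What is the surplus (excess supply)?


At P = 36:
Qd = 194 - 2*36 = 122
Qs = 8 + 4*36 = 152
Surplus = Qs - Qd = 152 - 122 = 30

30


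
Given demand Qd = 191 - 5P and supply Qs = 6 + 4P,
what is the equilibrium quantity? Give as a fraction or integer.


First find equilibrium price:
191 - 5P = 6 + 4P
P* = 185/9 = 185/9
Then substitute into demand:
Q* = 191 - 5 * 185/9 = 794/9

794/9


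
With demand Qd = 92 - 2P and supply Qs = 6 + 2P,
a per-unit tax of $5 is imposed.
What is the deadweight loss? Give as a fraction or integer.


Pre-tax equilibrium quantity: Q* = 49
Post-tax equilibrium quantity: Q_tax = 44
Reduction in quantity: Q* - Q_tax = 5
DWL = (1/2) * tax * (Q* - Q_tax)
DWL = (1/2) * 5 * 5 = 25/2

25/2


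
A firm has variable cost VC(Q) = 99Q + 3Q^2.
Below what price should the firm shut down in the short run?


AVC(Q) = VC(Q)/Q = 99 + 3Q
AVC is increasing in Q, so minimum AVC is at Q -> 0+.
Min AVC = 99
The firm should shut down if P < 99.

99


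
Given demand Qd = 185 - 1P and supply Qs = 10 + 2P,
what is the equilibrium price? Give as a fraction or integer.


At equilibrium, Qd = Qs.
185 - 1P = 10 + 2P
185 - 10 = 1P + 2P
175 = 3P
P* = 175/3 = 175/3

175/3


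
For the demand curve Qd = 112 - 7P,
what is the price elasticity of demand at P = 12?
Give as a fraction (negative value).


dQ/dP = -7
At P = 12: Q = 112 - 7*12 = 28
E = (dQ/dP)(P/Q) = (-7)(12/28) = -3

-3


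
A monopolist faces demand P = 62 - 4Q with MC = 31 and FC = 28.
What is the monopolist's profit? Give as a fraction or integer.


MR = MC: 62 - 8Q = 31
Q* = 31/8
P* = 62 - 4*31/8 = 93/2
Profit = (P* - MC)*Q* - FC
= (93/2 - 31)*31/8 - 28
= 31/2*31/8 - 28
= 961/16 - 28 = 513/16

513/16


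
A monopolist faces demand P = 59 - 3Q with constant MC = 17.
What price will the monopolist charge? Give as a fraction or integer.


MR = 59 - 6Q
Set MR = MC: 59 - 6Q = 17
Q* = 7
Substitute into demand:
P* = 59 - 3*7 = 38

38


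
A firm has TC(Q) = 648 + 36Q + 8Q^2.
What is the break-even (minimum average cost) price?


AC(Q) = 648/Q + 36 + 8Q
To minimize: dAC/dQ = -648/Q^2 + 8 = 0
Q^2 = 648/8 = 81
Q* = 9
Min AC = 648/9 + 36 + 8*9
Min AC = 72 + 36 + 72 = 180

180


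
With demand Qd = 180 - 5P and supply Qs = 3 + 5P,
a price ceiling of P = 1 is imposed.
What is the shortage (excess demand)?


At P = 1:
Qd = 180 - 5*1 = 175
Qs = 3 + 5*1 = 8
Shortage = Qd - Qs = 175 - 8 = 167

167


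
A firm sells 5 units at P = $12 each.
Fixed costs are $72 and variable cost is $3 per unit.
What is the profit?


Total Revenue = P * Q = 12 * 5 = $60
Total Cost = FC + VC*Q = 72 + 3*5 = $87
Profit = TR - TC = 60 - 87 = $-27

$-27


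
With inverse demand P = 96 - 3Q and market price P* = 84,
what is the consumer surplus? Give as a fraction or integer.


Maximum willingness to pay (at Q=0): P_max = 96
Quantity demanded at P* = 84:
Q* = (96 - 84)/3 = 4
CS = (1/2) * Q* * (P_max - P*)
CS = (1/2) * 4 * (96 - 84)
CS = (1/2) * 4 * 12 = 24

24


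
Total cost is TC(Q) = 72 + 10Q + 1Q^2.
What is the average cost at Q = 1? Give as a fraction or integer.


TC(1) = 72 + 10*1 + 1*1^2
TC(1) = 72 + 10 + 1 = 83
AC = TC/Q = 83/1 = 83

83


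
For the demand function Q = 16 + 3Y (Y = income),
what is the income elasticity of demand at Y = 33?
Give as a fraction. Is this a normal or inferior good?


dQ/dY = 3
At Y = 33: Q = 16 + 3*33 = 115
Ey = (dQ/dY)(Y/Q) = 3 * 33 / 115 = 99/115
Since Ey > 0, this is a normal good.

99/115 (normal good)


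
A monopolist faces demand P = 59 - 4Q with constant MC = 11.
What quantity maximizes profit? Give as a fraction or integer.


TR = P*Q = (59 - 4Q)Q = 59Q - 4Q^2
MR = dTR/dQ = 59 - 8Q
Set MR = MC:
59 - 8Q = 11
48 = 8Q
Q* = 48/8 = 6

6


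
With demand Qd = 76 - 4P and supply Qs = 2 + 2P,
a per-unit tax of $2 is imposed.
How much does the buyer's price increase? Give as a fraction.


With a per-unit tax, the buyer's price increase depends on relative slopes.
Supply slope: d = 2, Demand slope: b = 4
Buyer's price increase = d * tax / (b + d)
= 2 * 2 / (4 + 2)
= 4 / 6 = 2/3

2/3


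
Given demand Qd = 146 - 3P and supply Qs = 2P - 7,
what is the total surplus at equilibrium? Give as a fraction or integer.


Find equilibrium: 146 - 3P = 2P - 7
146 + 7 = 5P
P* = 153/5 = 153/5
Q* = 2*153/5 - 7 = 271/5
Inverse demand: P = 146/3 - Q/3, so P_max = 146/3
Inverse supply: P = 7/2 + Q/2, so P_min = 7/2
CS = (1/2) * 271/5 * (146/3 - 153/5) = 73441/150
PS = (1/2) * 271/5 * (153/5 - 7/2) = 73441/100
TS = CS + PS = 73441/150 + 73441/100 = 73441/60

73441/60


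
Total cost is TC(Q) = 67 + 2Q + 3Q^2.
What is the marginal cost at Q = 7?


MC = dTC/dQ = 2 + 2*3*Q
At Q = 7:
MC = 2 + 6*7
MC = 2 + 42 = 44

44


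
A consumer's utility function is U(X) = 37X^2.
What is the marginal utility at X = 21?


MU = dU/dX = 37*2*X^(2-1)
MU = 74*X^1
At X = 21:
MU = 74 * 21^1
MU = 74 * 21 = 1554

1554


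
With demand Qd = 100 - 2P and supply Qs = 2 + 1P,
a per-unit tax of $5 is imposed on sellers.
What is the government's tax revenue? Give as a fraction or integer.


With tax on sellers, new supply: Qs' = 2 + 1(P - 5)
= 1P - 3
New equilibrium quantity:
Q_new = 94/3
Tax revenue = tax * Q_new = 5 * 94/3 = 470/3

470/3


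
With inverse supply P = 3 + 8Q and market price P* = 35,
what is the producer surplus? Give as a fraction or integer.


Minimum supply price (at Q=0): P_min = 3
Quantity supplied at P* = 35:
Q* = (35 - 3)/8 = 4
PS = (1/2) * Q* * (P* - P_min)
PS = (1/2) * 4 * (35 - 3)
PS = (1/2) * 4 * 32 = 64

64


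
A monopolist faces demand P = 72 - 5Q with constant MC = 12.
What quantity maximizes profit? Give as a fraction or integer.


TR = P*Q = (72 - 5Q)Q = 72Q - 5Q^2
MR = dTR/dQ = 72 - 10Q
Set MR = MC:
72 - 10Q = 12
60 = 10Q
Q* = 60/10 = 6

6


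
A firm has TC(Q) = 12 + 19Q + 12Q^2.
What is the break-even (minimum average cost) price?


AC(Q) = 12/Q + 19 + 12Q
To minimize: dAC/dQ = -12/Q^2 + 12 = 0
Q^2 = 12/12 = 1
Q* = 1
Min AC = 12/1 + 19 + 12*1
Min AC = 12 + 19 + 12 = 43

43


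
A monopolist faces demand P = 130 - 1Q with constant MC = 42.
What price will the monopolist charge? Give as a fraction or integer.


MR = 130 - 2Q
Set MR = MC: 130 - 2Q = 42
Q* = 44
Substitute into demand:
P* = 130 - 1*44 = 86

86


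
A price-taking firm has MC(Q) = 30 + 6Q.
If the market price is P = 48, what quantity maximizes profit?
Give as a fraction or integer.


In perfect competition, profit is maximized where P = MC.
48 = 30 + 6Q
18 = 6Q
Q* = 18/6 = 3

3


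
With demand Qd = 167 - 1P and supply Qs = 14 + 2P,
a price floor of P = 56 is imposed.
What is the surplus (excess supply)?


At P = 56:
Qd = 167 - 1*56 = 111
Qs = 14 + 2*56 = 126
Surplus = Qs - Qd = 126 - 111 = 15

15


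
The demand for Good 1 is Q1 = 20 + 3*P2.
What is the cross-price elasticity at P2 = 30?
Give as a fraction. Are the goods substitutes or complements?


dQ1/dP2 = 3
At P2 = 30: Q1 = 20 + 3*30 = 110
Exy = (dQ1/dP2)(P2/Q1) = 3 * 30 / 110 = 9/11
Since Exy > 0, the goods are substitutes.

9/11 (substitutes)


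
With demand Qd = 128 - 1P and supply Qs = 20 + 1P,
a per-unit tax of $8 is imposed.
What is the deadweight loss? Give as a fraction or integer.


Pre-tax equilibrium quantity: Q* = 74
Post-tax equilibrium quantity: Q_tax = 70
Reduction in quantity: Q* - Q_tax = 4
DWL = (1/2) * tax * (Q* - Q_tax)
DWL = (1/2) * 8 * 4 = 16

16


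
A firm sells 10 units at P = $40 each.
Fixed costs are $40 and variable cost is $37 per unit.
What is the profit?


Total Revenue = P * Q = 40 * 10 = $400
Total Cost = FC + VC*Q = 40 + 37*10 = $410
Profit = TR - TC = 400 - 410 = $-10

$-10


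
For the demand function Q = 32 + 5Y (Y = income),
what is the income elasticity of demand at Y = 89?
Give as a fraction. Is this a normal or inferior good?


dQ/dY = 5
At Y = 89: Q = 32 + 5*89 = 477
Ey = (dQ/dY)(Y/Q) = 5 * 89 / 477 = 445/477
Since Ey > 0, this is a normal good.

445/477 (normal good)


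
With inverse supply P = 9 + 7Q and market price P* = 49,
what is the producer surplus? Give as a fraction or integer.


Minimum supply price (at Q=0): P_min = 9
Quantity supplied at P* = 49:
Q* = (49 - 9)/7 = 40/7
PS = (1/2) * Q* * (P* - P_min)
PS = (1/2) * 40/7 * (49 - 9)
PS = (1/2) * 40/7 * 40 = 800/7

800/7


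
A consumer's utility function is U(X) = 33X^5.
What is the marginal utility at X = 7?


MU = dU/dX = 33*5*X^(5-1)
MU = 165*X^4
At X = 7:
MU = 165 * 7^4
MU = 165 * 2401 = 396165

396165


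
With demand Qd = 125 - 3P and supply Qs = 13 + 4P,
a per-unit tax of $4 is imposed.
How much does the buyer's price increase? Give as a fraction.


With a per-unit tax, the buyer's price increase depends on relative slopes.
Supply slope: d = 4, Demand slope: b = 3
Buyer's price increase = d * tax / (b + d)
= 4 * 4 / (3 + 4)
= 16 / 7 = 16/7

16/7


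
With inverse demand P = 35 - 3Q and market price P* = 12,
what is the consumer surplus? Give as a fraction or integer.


Maximum willingness to pay (at Q=0): P_max = 35
Quantity demanded at P* = 12:
Q* = (35 - 12)/3 = 23/3
CS = (1/2) * Q* * (P_max - P*)
CS = (1/2) * 23/3 * (35 - 12)
CS = (1/2) * 23/3 * 23 = 529/6

529/6


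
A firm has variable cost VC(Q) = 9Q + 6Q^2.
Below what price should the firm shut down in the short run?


AVC(Q) = VC(Q)/Q = 9 + 6Q
AVC is increasing in Q, so minimum AVC is at Q -> 0+.
Min AVC = 9
The firm should shut down if P < 9.

9


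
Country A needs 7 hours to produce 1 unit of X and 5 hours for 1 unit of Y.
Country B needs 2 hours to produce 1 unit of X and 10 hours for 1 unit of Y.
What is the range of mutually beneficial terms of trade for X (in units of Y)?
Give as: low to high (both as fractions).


Opportunity cost of X for Country A = hours_X / hours_Y = 7/5 = 7/5 units of Y
Opportunity cost of X for Country B = hours_X / hours_Y = 2/10 = 1/5 units of Y
Terms of trade must be between the two opportunity costs.
Range: 1/5 to 7/5

1/5 to 7/5


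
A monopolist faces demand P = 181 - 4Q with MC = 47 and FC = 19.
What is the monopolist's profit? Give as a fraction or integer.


MR = MC: 181 - 8Q = 47
Q* = 67/4
P* = 181 - 4*67/4 = 114
Profit = (P* - MC)*Q* - FC
= (114 - 47)*67/4 - 19
= 67*67/4 - 19
= 4489/4 - 19 = 4413/4

4413/4


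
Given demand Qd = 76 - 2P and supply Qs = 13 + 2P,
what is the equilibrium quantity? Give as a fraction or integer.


First find equilibrium price:
76 - 2P = 13 + 2P
P* = 63/4 = 63/4
Then substitute into demand:
Q* = 76 - 2 * 63/4 = 89/2

89/2


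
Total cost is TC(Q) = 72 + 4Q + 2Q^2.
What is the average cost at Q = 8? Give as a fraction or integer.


TC(8) = 72 + 4*8 + 2*8^2
TC(8) = 72 + 32 + 128 = 232
AC = TC/Q = 232/8 = 29

29


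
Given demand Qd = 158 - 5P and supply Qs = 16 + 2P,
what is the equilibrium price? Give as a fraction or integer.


At equilibrium, Qd = Qs.
158 - 5P = 16 + 2P
158 - 16 = 5P + 2P
142 = 7P
P* = 142/7 = 142/7

142/7


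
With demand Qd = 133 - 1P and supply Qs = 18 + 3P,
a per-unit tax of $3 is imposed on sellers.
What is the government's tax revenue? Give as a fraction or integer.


With tax on sellers, new supply: Qs' = 18 + 3(P - 3)
= 9 + 3P
New equilibrium quantity:
Q_new = 102
Tax revenue = tax * Q_new = 3 * 102 = 306

306


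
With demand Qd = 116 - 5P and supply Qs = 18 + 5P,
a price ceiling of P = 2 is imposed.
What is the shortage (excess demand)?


At P = 2:
Qd = 116 - 5*2 = 106
Qs = 18 + 5*2 = 28
Shortage = Qd - Qs = 106 - 28 = 78

78


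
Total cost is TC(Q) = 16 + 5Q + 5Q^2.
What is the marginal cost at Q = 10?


MC = dTC/dQ = 5 + 2*5*Q
At Q = 10:
MC = 5 + 10*10
MC = 5 + 100 = 105

105


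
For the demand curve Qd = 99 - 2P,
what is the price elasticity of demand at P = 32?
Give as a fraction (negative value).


dQ/dP = -2
At P = 32: Q = 99 - 2*32 = 35
E = (dQ/dP)(P/Q) = (-2)(32/35) = -64/35

-64/35


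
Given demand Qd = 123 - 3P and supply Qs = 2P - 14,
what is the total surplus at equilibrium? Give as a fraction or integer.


Find equilibrium: 123 - 3P = 2P - 14
123 + 14 = 5P
P* = 137/5 = 137/5
Q* = 2*137/5 - 14 = 204/5
Inverse demand: P = 41 - Q/3, so P_max = 41
Inverse supply: P = 7 + Q/2, so P_min = 7
CS = (1/2) * 204/5 * (41 - 137/5) = 6936/25
PS = (1/2) * 204/5 * (137/5 - 7) = 10404/25
TS = CS + PS = 6936/25 + 10404/25 = 3468/5

3468/5


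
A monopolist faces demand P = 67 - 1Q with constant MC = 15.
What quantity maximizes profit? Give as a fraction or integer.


TR = P*Q = (67 - 1Q)Q = 67Q - 1Q^2
MR = dTR/dQ = 67 - 2Q
Set MR = MC:
67 - 2Q = 15
52 = 2Q
Q* = 52/2 = 26

26


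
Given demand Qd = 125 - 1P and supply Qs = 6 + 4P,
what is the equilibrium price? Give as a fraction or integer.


At equilibrium, Qd = Qs.
125 - 1P = 6 + 4P
125 - 6 = 1P + 4P
119 = 5P
P* = 119/5 = 119/5

119/5


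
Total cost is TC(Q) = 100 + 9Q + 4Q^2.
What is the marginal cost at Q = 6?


MC = dTC/dQ = 9 + 2*4*Q
At Q = 6:
MC = 9 + 8*6
MC = 9 + 48 = 57

57


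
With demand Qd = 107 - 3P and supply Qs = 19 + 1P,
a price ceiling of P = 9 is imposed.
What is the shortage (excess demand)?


At P = 9:
Qd = 107 - 3*9 = 80
Qs = 19 + 1*9 = 28
Shortage = Qd - Qs = 80 - 28 = 52

52


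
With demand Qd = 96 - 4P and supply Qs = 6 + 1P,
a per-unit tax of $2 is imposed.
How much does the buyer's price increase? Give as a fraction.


With a per-unit tax, the buyer's price increase depends on relative slopes.
Supply slope: d = 1, Demand slope: b = 4
Buyer's price increase = d * tax / (b + d)
= 1 * 2 / (4 + 1)
= 2 / 5 = 2/5

2/5


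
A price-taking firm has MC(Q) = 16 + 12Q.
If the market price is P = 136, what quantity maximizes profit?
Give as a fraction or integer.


In perfect competition, profit is maximized where P = MC.
136 = 16 + 12Q
120 = 12Q
Q* = 120/12 = 10

10


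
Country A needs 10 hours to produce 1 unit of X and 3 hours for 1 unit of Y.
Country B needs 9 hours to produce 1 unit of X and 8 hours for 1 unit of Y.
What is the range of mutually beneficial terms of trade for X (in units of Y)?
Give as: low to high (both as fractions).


Opportunity cost of X for Country A = hours_X / hours_Y = 10/3 = 10/3 units of Y
Opportunity cost of X for Country B = hours_X / hours_Y = 9/8 = 9/8 units of Y
Terms of trade must be between the two opportunity costs.
Range: 9/8 to 10/3

9/8 to 10/3


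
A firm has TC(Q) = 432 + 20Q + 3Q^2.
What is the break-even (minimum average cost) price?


AC(Q) = 432/Q + 20 + 3Q
To minimize: dAC/dQ = -432/Q^2 + 3 = 0
Q^2 = 432/3 = 144
Q* = 12
Min AC = 432/12 + 20 + 3*12
Min AC = 36 + 20 + 36 = 92

92


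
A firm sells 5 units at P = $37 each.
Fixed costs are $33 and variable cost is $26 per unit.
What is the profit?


Total Revenue = P * Q = 37 * 5 = $185
Total Cost = FC + VC*Q = 33 + 26*5 = $163
Profit = TR - TC = 185 - 163 = $22

$22


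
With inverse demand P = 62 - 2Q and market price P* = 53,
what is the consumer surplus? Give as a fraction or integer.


Maximum willingness to pay (at Q=0): P_max = 62
Quantity demanded at P* = 53:
Q* = (62 - 53)/2 = 9/2
CS = (1/2) * Q* * (P_max - P*)
CS = (1/2) * 9/2 * (62 - 53)
CS = (1/2) * 9/2 * 9 = 81/4

81/4


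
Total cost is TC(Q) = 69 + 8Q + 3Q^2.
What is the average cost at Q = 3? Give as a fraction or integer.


TC(3) = 69 + 8*3 + 3*3^2
TC(3) = 69 + 24 + 27 = 120
AC = TC/Q = 120/3 = 40

40


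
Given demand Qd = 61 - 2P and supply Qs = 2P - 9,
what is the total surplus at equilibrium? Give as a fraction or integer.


Find equilibrium: 61 - 2P = 2P - 9
61 + 9 = 4P
P* = 70/4 = 35/2
Q* = 2*35/2 - 9 = 26
Inverse demand: P = 61/2 - Q/2, so P_max = 61/2
Inverse supply: P = 9/2 + Q/2, so P_min = 9/2
CS = (1/2) * 26 * (61/2 - 35/2) = 169
PS = (1/2) * 26 * (35/2 - 9/2) = 169
TS = CS + PS = 169 + 169 = 338

338


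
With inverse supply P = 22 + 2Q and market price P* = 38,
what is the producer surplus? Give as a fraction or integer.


Minimum supply price (at Q=0): P_min = 22
Quantity supplied at P* = 38:
Q* = (38 - 22)/2 = 8
PS = (1/2) * Q* * (P* - P_min)
PS = (1/2) * 8 * (38 - 22)
PS = (1/2) * 8 * 16 = 64

64


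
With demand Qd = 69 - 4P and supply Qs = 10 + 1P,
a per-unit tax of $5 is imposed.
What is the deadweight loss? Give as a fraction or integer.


Pre-tax equilibrium quantity: Q* = 109/5
Post-tax equilibrium quantity: Q_tax = 89/5
Reduction in quantity: Q* - Q_tax = 4
DWL = (1/2) * tax * (Q* - Q_tax)
DWL = (1/2) * 5 * 4 = 10

10


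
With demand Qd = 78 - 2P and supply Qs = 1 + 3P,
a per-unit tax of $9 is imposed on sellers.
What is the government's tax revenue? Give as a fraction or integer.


With tax on sellers, new supply: Qs' = 1 + 3(P - 9)
= 3P - 26
New equilibrium quantity:
Q_new = 182/5
Tax revenue = tax * Q_new = 9 * 182/5 = 1638/5

1638/5


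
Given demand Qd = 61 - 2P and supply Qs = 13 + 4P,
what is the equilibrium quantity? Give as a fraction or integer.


First find equilibrium price:
61 - 2P = 13 + 4P
P* = 48/6 = 8
Then substitute into demand:
Q* = 61 - 2 * 8 = 45

45


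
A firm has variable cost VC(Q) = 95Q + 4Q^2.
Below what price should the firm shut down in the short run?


AVC(Q) = VC(Q)/Q = 95 + 4Q
AVC is increasing in Q, so minimum AVC is at Q -> 0+.
Min AVC = 95
The firm should shut down if P < 95.

95


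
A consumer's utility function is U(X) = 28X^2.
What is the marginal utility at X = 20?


MU = dU/dX = 28*2*X^(2-1)
MU = 56*X^1
At X = 20:
MU = 56 * 20^1
MU = 56 * 20 = 1120

1120


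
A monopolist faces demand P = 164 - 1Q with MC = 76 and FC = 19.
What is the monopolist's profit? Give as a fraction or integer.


MR = MC: 164 - 2Q = 76
Q* = 44
P* = 164 - 1*44 = 120
Profit = (P* - MC)*Q* - FC
= (120 - 76)*44 - 19
= 44*44 - 19
= 1936 - 19 = 1917

1917


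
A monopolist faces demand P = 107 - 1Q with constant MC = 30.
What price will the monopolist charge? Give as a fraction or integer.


MR = 107 - 2Q
Set MR = MC: 107 - 2Q = 30
Q* = 77/2
Substitute into demand:
P* = 107 - 1*77/2 = 137/2

137/2


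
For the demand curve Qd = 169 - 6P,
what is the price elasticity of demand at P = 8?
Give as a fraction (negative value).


dQ/dP = -6
At P = 8: Q = 169 - 6*8 = 121
E = (dQ/dP)(P/Q) = (-6)(8/121) = -48/121

-48/121


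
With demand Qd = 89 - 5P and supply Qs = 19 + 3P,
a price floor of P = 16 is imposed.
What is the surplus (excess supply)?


At P = 16:
Qd = 89 - 5*16 = 9
Qs = 19 + 3*16 = 67
Surplus = Qs - Qd = 67 - 9 = 58

58


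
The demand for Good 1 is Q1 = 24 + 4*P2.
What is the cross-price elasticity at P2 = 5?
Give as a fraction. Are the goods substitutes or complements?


dQ1/dP2 = 4
At P2 = 5: Q1 = 24 + 4*5 = 44
Exy = (dQ1/dP2)(P2/Q1) = 4 * 5 / 44 = 5/11
Since Exy > 0, the goods are substitutes.

5/11 (substitutes)


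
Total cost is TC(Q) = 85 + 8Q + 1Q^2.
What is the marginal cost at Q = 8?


MC = dTC/dQ = 8 + 2*1*Q
At Q = 8:
MC = 8 + 2*8
MC = 8 + 16 = 24

24


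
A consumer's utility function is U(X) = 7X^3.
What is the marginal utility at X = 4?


MU = dU/dX = 7*3*X^(3-1)
MU = 21*X^2
At X = 4:
MU = 21 * 4^2
MU = 21 * 16 = 336

336


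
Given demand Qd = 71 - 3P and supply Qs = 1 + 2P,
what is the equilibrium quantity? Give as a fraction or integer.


First find equilibrium price:
71 - 3P = 1 + 2P
P* = 70/5 = 14
Then substitute into demand:
Q* = 71 - 3 * 14 = 29

29


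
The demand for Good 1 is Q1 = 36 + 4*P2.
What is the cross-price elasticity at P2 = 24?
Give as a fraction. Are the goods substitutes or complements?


dQ1/dP2 = 4
At P2 = 24: Q1 = 36 + 4*24 = 132
Exy = (dQ1/dP2)(P2/Q1) = 4 * 24 / 132 = 8/11
Since Exy > 0, the goods are substitutes.

8/11 (substitutes)


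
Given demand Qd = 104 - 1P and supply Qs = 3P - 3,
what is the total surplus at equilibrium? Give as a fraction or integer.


Find equilibrium: 104 - 1P = 3P - 3
104 + 3 = 4P
P* = 107/4 = 107/4
Q* = 3*107/4 - 3 = 309/4
Inverse demand: P = 104 - Q/1, so P_max = 104
Inverse supply: P = 1 + Q/3, so P_min = 1
CS = (1/2) * 309/4 * (104 - 107/4) = 95481/32
PS = (1/2) * 309/4 * (107/4 - 1) = 31827/32
TS = CS + PS = 95481/32 + 31827/32 = 31827/8

31827/8


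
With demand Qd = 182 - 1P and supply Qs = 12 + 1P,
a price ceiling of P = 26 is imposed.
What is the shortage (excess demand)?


At P = 26:
Qd = 182 - 1*26 = 156
Qs = 12 + 1*26 = 38
Shortage = Qd - Qs = 156 - 38 = 118

118


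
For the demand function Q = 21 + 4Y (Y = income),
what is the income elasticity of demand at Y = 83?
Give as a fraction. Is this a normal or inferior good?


dQ/dY = 4
At Y = 83: Q = 21 + 4*83 = 353
Ey = (dQ/dY)(Y/Q) = 4 * 83 / 353 = 332/353
Since Ey > 0, this is a normal good.

332/353 (normal good)


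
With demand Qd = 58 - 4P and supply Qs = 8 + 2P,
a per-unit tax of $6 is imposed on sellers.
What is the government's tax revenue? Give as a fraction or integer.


With tax on sellers, new supply: Qs' = 8 + 2(P - 6)
= 2P - 4
New equilibrium quantity:
Q_new = 50/3
Tax revenue = tax * Q_new = 6 * 50/3 = 100

100


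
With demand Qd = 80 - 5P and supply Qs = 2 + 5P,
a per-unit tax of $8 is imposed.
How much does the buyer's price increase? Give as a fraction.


With a per-unit tax, the buyer's price increase depends on relative slopes.
Supply slope: d = 5, Demand slope: b = 5
Buyer's price increase = d * tax / (b + d)
= 5 * 8 / (5 + 5)
= 40 / 10 = 4

4


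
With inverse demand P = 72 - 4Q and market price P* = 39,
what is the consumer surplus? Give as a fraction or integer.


Maximum willingness to pay (at Q=0): P_max = 72
Quantity demanded at P* = 39:
Q* = (72 - 39)/4 = 33/4
CS = (1/2) * Q* * (P_max - P*)
CS = (1/2) * 33/4 * (72 - 39)
CS = (1/2) * 33/4 * 33 = 1089/8

1089/8


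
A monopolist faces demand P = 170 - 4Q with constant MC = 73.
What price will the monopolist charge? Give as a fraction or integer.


MR = 170 - 8Q
Set MR = MC: 170 - 8Q = 73
Q* = 97/8
Substitute into demand:
P* = 170 - 4*97/8 = 243/2

243/2


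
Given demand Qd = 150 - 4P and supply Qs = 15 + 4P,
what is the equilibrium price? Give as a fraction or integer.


At equilibrium, Qd = Qs.
150 - 4P = 15 + 4P
150 - 15 = 4P + 4P
135 = 8P
P* = 135/8 = 135/8

135/8


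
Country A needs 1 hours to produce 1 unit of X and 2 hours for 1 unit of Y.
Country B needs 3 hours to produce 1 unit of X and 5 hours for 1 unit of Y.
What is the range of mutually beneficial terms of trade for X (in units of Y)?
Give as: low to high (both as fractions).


Opportunity cost of X for Country A = hours_X / hours_Y = 1/2 = 1/2 units of Y
Opportunity cost of X for Country B = hours_X / hours_Y = 3/5 = 3/5 units of Y
Terms of trade must be between the two opportunity costs.
Range: 1/2 to 3/5

1/2 to 3/5


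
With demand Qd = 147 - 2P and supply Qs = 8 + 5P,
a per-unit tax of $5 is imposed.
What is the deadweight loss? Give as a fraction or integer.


Pre-tax equilibrium quantity: Q* = 751/7
Post-tax equilibrium quantity: Q_tax = 701/7
Reduction in quantity: Q* - Q_tax = 50/7
DWL = (1/2) * tax * (Q* - Q_tax)
DWL = (1/2) * 5 * 50/7 = 125/7

125/7


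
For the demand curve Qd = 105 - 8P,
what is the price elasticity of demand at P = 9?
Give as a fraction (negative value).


dQ/dP = -8
At P = 9: Q = 105 - 8*9 = 33
E = (dQ/dP)(P/Q) = (-8)(9/33) = -24/11

-24/11


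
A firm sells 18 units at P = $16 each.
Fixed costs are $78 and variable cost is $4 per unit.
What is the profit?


Total Revenue = P * Q = 16 * 18 = $288
Total Cost = FC + VC*Q = 78 + 4*18 = $150
Profit = TR - TC = 288 - 150 = $138

$138


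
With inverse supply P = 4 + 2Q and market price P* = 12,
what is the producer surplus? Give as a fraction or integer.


Minimum supply price (at Q=0): P_min = 4
Quantity supplied at P* = 12:
Q* = (12 - 4)/2 = 4
PS = (1/2) * Q* * (P* - P_min)
PS = (1/2) * 4 * (12 - 4)
PS = (1/2) * 4 * 8 = 16

16


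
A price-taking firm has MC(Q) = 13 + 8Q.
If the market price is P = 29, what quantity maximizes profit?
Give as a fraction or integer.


In perfect competition, profit is maximized where P = MC.
29 = 13 + 8Q
16 = 8Q
Q* = 16/8 = 2

2


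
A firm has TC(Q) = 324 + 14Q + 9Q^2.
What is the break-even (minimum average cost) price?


AC(Q) = 324/Q + 14 + 9Q
To minimize: dAC/dQ = -324/Q^2 + 9 = 0
Q^2 = 324/9 = 36
Q* = 6
Min AC = 324/6 + 14 + 9*6
Min AC = 54 + 14 + 54 = 122

122


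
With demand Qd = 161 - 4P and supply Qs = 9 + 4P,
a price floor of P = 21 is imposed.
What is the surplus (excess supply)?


At P = 21:
Qd = 161 - 4*21 = 77
Qs = 9 + 4*21 = 93
Surplus = Qs - Qd = 93 - 77 = 16

16


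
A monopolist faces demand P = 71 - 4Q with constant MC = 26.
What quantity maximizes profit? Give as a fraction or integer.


TR = P*Q = (71 - 4Q)Q = 71Q - 4Q^2
MR = dTR/dQ = 71 - 8Q
Set MR = MC:
71 - 8Q = 26
45 = 8Q
Q* = 45/8 = 45/8

45/8


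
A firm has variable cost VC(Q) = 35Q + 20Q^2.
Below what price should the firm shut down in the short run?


AVC(Q) = VC(Q)/Q = 35 + 20Q
AVC is increasing in Q, so minimum AVC is at Q -> 0+.
Min AVC = 35
The firm should shut down if P < 35.

35


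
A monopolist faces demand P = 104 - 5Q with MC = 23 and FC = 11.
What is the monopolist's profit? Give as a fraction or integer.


MR = MC: 104 - 10Q = 23
Q* = 81/10
P* = 104 - 5*81/10 = 127/2
Profit = (P* - MC)*Q* - FC
= (127/2 - 23)*81/10 - 11
= 81/2*81/10 - 11
= 6561/20 - 11 = 6341/20

6341/20


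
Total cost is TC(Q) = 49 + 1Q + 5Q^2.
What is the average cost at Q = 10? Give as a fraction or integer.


TC(10) = 49 + 1*10 + 5*10^2
TC(10) = 49 + 10 + 500 = 559
AC = TC/Q = 559/10 = 559/10

559/10


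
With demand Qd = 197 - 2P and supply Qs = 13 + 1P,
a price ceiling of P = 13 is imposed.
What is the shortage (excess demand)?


At P = 13:
Qd = 197 - 2*13 = 171
Qs = 13 + 1*13 = 26
Shortage = Qd - Qs = 171 - 26 = 145

145


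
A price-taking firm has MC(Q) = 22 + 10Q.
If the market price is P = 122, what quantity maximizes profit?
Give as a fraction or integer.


In perfect competition, profit is maximized where P = MC.
122 = 22 + 10Q
100 = 10Q
Q* = 100/10 = 10

10


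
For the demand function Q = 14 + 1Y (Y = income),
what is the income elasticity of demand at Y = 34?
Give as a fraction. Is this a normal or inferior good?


dQ/dY = 1
At Y = 34: Q = 14 + 1*34 = 48
Ey = (dQ/dY)(Y/Q) = 1 * 34 / 48 = 17/24
Since Ey > 0, this is a normal good.

17/24 (normal good)


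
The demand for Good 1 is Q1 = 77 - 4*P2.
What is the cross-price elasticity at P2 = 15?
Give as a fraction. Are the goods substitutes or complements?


dQ1/dP2 = -4
At P2 = 15: Q1 = 77 - 4*15 = 17
Exy = (dQ1/dP2)(P2/Q1) = -4 * 15 / 17 = -60/17
Since Exy < 0, the goods are complements.

-60/17 (complements)


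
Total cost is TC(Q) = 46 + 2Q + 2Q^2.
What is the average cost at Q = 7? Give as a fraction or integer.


TC(7) = 46 + 2*7 + 2*7^2
TC(7) = 46 + 14 + 98 = 158
AC = TC/Q = 158/7 = 158/7

158/7


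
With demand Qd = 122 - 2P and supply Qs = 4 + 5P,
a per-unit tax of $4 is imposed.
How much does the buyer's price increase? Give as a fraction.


With a per-unit tax, the buyer's price increase depends on relative slopes.
Supply slope: d = 5, Demand slope: b = 2
Buyer's price increase = d * tax / (b + d)
= 5 * 4 / (2 + 5)
= 20 / 7 = 20/7

20/7


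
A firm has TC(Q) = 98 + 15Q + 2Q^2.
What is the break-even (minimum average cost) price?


AC(Q) = 98/Q + 15 + 2Q
To minimize: dAC/dQ = -98/Q^2 + 2 = 0
Q^2 = 98/2 = 49
Q* = 7
Min AC = 98/7 + 15 + 2*7
Min AC = 14 + 15 + 14 = 43

43


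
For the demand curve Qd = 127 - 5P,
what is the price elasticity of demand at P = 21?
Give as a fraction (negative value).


dQ/dP = -5
At P = 21: Q = 127 - 5*21 = 22
E = (dQ/dP)(P/Q) = (-5)(21/22) = -105/22

-105/22


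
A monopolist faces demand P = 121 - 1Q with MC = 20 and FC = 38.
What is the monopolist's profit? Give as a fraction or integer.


MR = MC: 121 - 2Q = 20
Q* = 101/2
P* = 121 - 1*101/2 = 141/2
Profit = (P* - MC)*Q* - FC
= (141/2 - 20)*101/2 - 38
= 101/2*101/2 - 38
= 10201/4 - 38 = 10049/4

10049/4
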